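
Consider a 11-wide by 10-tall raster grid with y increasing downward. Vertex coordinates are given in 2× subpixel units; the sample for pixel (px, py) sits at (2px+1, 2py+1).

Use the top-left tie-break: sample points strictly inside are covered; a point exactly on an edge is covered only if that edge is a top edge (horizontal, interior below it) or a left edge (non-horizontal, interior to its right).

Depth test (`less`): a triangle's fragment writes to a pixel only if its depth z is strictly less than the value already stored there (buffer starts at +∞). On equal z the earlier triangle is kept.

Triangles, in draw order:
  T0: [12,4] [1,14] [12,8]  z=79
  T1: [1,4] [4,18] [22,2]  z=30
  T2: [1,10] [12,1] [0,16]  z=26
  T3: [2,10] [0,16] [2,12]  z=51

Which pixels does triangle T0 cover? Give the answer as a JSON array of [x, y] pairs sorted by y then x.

T0:
  2·area = 44  (B↔C swapped to make it positive)
  edge (12, 4)→(12, 8): d=(0,4) right/bottom  bias=-1
  edge (12, 8)→(1, 14): d=(-11,6) right/bottom  bias=-1
  edge (1, 14)→(12, 4): d=(11,-10) top-left  bias=+0
    (5,2)@(11, 5): e=[4,39,1] → #
    (6,2)@(13, 5): e=[-4,27,21] → ·
    (4,3)@(9, 7): e=[12,29,3] → #
    (6,3)@(13, 7): e=[-4,5,43] → ·
    (3,4)@(7, 9): e=[20,19,5] → #
    (5,4)@(11, 9): e=[4,-5,45] → ·
    (2,5)@(5, 11): e=[28,9,7] → #
    (3,5)@(7, 11): e=[20,-3,27] → ·
    (4,5)@(9, 11): e=[12,-15,47] → ·
    (2,6)@(5, 13): e=[28,-13,29] → ·
  covered (6 px):
    · · · · · · · · · · ·
    · · · · · · · · · · ·
    · · · · · # · · · · ·
    · · · · # # · · · · ·
    · · · # # · · · · · ·
    · · # · · · · · · · ·
    · · · · · · · · · · ·
    · · · · · · · · · · ·
    · · · · · · · · · · ·
    · · · · · · · · · · ·
T1:
  2·area = 300  (B↔C swapped to make it positive)
  edge (1, 4)→(22, 2): d=(21,-2) top-left  bias=+0
  edge (22, 2)→(4, 18): d=(-18,16) right/bottom  bias=-1
  edge (4, 18)→(1, 4): d=(-3,-14) top-left  bias=+0
    (6,1)@(13, 3): e=[3,126,171] → #
    (7,1)@(15, 3): e=[7,94,199] → #
    (8,1)@(17, 3): e=[11,62,227] → #
    (9,1)@(19, 3): e=[15,30,255] → #
    (10,1)@(21, 3): e=[19,-2,283] → ·
    (1,2)@(3, 5): e=[25,250,25] → #
    (2,2)@(5, 5): e=[29,218,53] → #
    (3,2)@(7, 5): e=[33,186,81] → #
    (4,2)@(9, 5): e=[37,154,109] → #
    (5,2)@(11, 5): e=[41,122,137] → #
    (9,2)@(19, 5): e=[57,-6,249] → ·
    (1,3)@(3, 7): e=[67,214,19] → #
  covered (37 px):
    · · · · · · · · · · ·
    · · · · · · # # # # ·
    · # # # # # # # # · ·
    · # # # # # # # · · ·
    · # # # # # # · · · ·
    · # # # # # · · · · ·
    · # # # # · · · · · ·
    · · # # · · · · · · ·
    · · # · · · · · · · ·
    · · · · · · · · · · ·
T2:
  2·area = 57
  edge (1, 10)→(12, 1): d=(11,-9) top-left  bias=+0
  edge (12, 1)→(0, 16): d=(-12,15) right/bottom  bias=-1
  edge (0, 16)→(1, 10): d=(1,-6) top-left  bias=+0
    (2,3)@(5, 7): e=[3,33,21] → #
    (3,3)@(7, 7): e=[21,3,33] → #
    (4,3)@(9, 7): e=[39,-27,45] → ·
    (1,4)@(3, 9): e=[7,39,11] → #
    (3,4)@(7, 9): e=[43,-21,35] → ·
    (0,5)@(1, 11): e=[11,45,1] → #
    (2,5)@(5, 11): e=[47,-15,25] → ·
    (0,6)@(1, 13): e=[33,21,3] → #
    (1,6)@(3, 13): e=[51,-9,15] → ·
    (0,7)@(1, 15): e=[55,-3,5] → ·
  covered (7 px):
    · · · · · · · · · · ·
    · · · · · · · · · · ·
    · · · · · · · · · · ·
    · · # # · · · · · · ·
    · # # · · · · · · · ·
    # # · · · · · · · · ·
    # · · · · · · · · · ·
    · · · · · · · · · · ·
    · · · · · · · · · · ·
    · · · · · · · · · · ·
T3:
  2·area = 4  (B↔C swapped to make it positive)
  edge (2, 10)→(2, 12): d=(0,2) right/bottom  bias=-1
  edge (2, 12)→(0, 16): d=(-2,4) right/bottom  bias=-1
  edge (0, 16)→(2, 10): d=(2,-6) top-left  bias=+0
    (2,0)@(5, 1): e=[-6,10,0] → ·  [on edge]
    (1,3)@(3, 7): e=[-2,6,0] → ·  [on edge]
    (0,6)@(1, 13): e=[2,2,0] → #  [on edge]
    (1,6)@(3, 13): e=[-2,-6,12] → ·
    (0,7)@(1, 15): e=[2,-2,4] → ·
  covered (1 px):
    · · · · · · · · · · ·
    · · · · · · · · · · ·
    · · · · · · · · · · ·
    · · · · · · · · · · ·
    · · · · · · · · · · ·
    · · · · · · · · · · ·
    # · · · · · · · · · ·
    · · · · · · · · · · ·
    · · · · · · · · · · ·
    · · · · · · · · · · ·

Result: [[5,2],[4,3],[5,3],[3,4],[4,4],[2,5]]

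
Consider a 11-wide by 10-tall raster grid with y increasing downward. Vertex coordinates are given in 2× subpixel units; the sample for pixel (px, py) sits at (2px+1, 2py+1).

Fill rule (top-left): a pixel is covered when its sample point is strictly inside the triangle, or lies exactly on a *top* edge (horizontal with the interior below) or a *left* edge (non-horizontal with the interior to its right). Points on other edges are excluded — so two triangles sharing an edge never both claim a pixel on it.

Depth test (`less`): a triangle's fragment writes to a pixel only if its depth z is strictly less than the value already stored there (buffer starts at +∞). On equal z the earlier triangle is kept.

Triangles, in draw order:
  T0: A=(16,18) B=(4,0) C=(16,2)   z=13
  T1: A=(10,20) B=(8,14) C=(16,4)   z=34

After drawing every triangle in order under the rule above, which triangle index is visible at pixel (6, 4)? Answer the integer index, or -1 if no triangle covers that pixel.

T0:
  2·area = 192
  edge (16, 18)→(4, 0): d=(-12,-18) top-left  bias=+0
  edge (4, 0)→(16, 2): d=(12,2) right/bottom  bias=-1
  edge (16, 2)→(16, 18): d=(0,16) right/bottom  bias=-1
    (2,0)@(5, 1): e=[6,10,176] → #
    (3,0)@(7, 1): e=[42,6,144] → #
    (4,0)@(9, 1): e=[78,2,112] → #
    (5,0)@(11, 1): e=[114,-2,80] → ·
    (2,1)@(5, 3): e=[-18,34,176] → ·
    (3,1)@(7, 3): e=[18,30,144] → #
    (5,1)@(11, 3): e=[90,22,80] → #
    (6,1)@(13, 3): e=[126,18,48] → #
    (7,1)@(15, 3): e=[162,14,16] → #
    (8,1)@(17, 3): e=[198,10,-16] → ·
    (3,2)@(7, 5): e=[-6,54,144] → ·
    (4,2)@(9, 5): e=[30,50,112] → #
  covered (24 px):
    · · # # # · · · · · ·
    · · · # # # # # · · ·
    · · · · # # # # · · ·
    · · · · # # # # · · ·
    · · · · · # # # · · ·
    · · · · · · # # · · ·
    · · · · · · # # · · ·
    · · · · · · · # · · ·
    · · · · · · · · · · ·
    · · · · · · · · · · ·
T1:
  2·area = 68
  edge (10, 20)→(8, 14): d=(-2,-6) top-left  bias=+0
  edge (8, 14)→(16, 4): d=(8,-10) top-left  bias=+0
  edge (16, 4)→(10, 20): d=(-6,16) right/bottom  bias=-1
    (2,2)@(5, 5): e=[0,-102,170] → ·  [on edge]
    (6,4)@(13, 9): e=[40,10,18] → #
    (7,4)@(15, 9): e=[52,30,-14] → ·
    (3,5)@(7, 11): e=[0,-34,102] → ·  [on edge]
    (5,5)@(11, 11): e=[24,6,38] → #
    (7,5)@(15, 11): e=[48,46,-26] → ·
    (4,6)@(9, 13): e=[8,2,58] → #
    (6,6)@(13, 13): e=[32,42,-6] → ·
    (4,7)@(9, 15): e=[4,18,46] → #
    (6,7)@(13, 15): e=[28,58,-18] → ·
    (4,8)@(9, 17): e=[0,34,34] → #  [on edge]
    (6,8)@(13, 17): e=[24,74,-30] → ·
  covered (9 px):
    · · · · · · · · · · ·
    · · · · · · · · · · ·
    · · · · · · · · · · ·
    · · · · · · · · · · ·
    · · · · · · # · · · ·
    · · · · · # # · · · ·
    · · · · # # · · · · ·
    · · · · # # · · · · ·
    · · · · # # · · · · ·
    · · · · · · · · · · ·

Z-buffer (winner per pixel, '.' = empty):
  . . 0 0 0 . . . . . .
  . . . 0 0 0 0 0 . . .
  . . . . 0 0 0 0 . . .
  . . . . 0 0 0 0 . . .
  . . . . . 0 0 0 . . .
  . . . . . 1 0 0 . . .
  . . . . 1 1 0 0 . . .
  . . . . 1 1 . 0 . . .
  . . . . 1 1 . . . . .
  . . . . . . . . . . .

Result: 0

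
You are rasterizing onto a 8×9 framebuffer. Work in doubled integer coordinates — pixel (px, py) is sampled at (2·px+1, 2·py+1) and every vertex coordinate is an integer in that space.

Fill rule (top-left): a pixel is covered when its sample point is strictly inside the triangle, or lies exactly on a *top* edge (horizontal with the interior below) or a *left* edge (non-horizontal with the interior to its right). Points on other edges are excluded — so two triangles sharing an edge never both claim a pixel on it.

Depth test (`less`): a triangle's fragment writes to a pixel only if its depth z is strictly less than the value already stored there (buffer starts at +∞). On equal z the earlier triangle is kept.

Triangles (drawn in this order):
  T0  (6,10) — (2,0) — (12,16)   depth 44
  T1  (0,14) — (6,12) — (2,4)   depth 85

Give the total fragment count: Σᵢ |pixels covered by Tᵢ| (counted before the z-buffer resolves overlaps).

T0:
  2·area = 36
  edge (6, 10)→(2, 0): d=(-4,-10) top-left  bias=+0
  edge (2, 0)→(12, 16): d=(10,16) right/bottom  bias=-1
  edge (12, 16)→(6, 10): d=(-6,-6) top-left  bias=+0
    (0,2)@(1, 5): e=[-30,66,0] → .  [on edge]
    (2,2)@(5, 5): e=[10,2,24] → X
    (3,2)@(7, 5): e=[30,-30,36] → .
    (1,3)@(3, 7): e=[-18,54,0] → .  [on edge]
    (2,3)@(5, 7): e=[2,22,12] → X
    (3,3)@(7, 7): e=[22,-10,24] → .
    (2,4)@(5, 9): e=[-6,42,0] → .  [on edge]
    (3,4)@(7, 9): e=[14,10,12] → X
    (4,4)@(9, 9): e=[34,-22,24] → .
    (3,5)@(7, 11): e=[6,30,0] → X  [on edge]
    (4,5)@(9, 11): e=[26,-2,12] → .
    (3,6)@(7, 13): e=[-2,50,-12] → .
    (4,6)@(9, 13): e=[18,18,0] → X  [on edge]
    (5,7)@(11, 15): e=[30,6,0] → X  [on edge]
    (6,8)@(13, 17): e=[42,-6,0] → .  [on edge]
  covered (6 px):
    . . . . . . . .
    . . . . . . . .
    . . X . . . . .
    . . X . . . . .
    . . . X . . . .
    . . . X . . . .
    . . . . X . . .
    . . . . . X . .
    . . . . . . . .
T1:
  2·area = 56  (B↔C swapped to make it positive)
  edge (0, 14)→(2, 4): d=(2,-10) top-left  bias=+0
  edge (2, 4)→(6, 12): d=(4,8) right/bottom  bias=-1
  edge (6, 12)→(0, 14): d=(-6,2) right/bottom  bias=-1
    (1,3)@(3, 7): e=[16,4,36] → X
    (2,3)@(5, 7): e=[36,-12,32] → .
    (0,4)@(1, 9): e=[0,28,28] → X  [on edge]
    (2,4)@(5, 9): e=[40,-4,20] → .
    (7,4)@(15, 9): e=[140,-84,0] → .  [on edge]
    (0,5)@(1, 11): e=[4,36,16] → X
    (2,5)@(5, 11): e=[44,4,8] → X
    (3,5)@(7, 11): e=[64,-12,4] → .
    (4,5)@(9, 11): e=[84,-28,0] → .  [on edge]
    (0,6)@(1, 13): e=[8,44,4] → X
    (1,6)@(3, 13): e=[28,28,0] → .  [on edge]
    (2,6)@(5, 13): e=[48,12,-4] → .
  covered (7 px):
    . . . . . . . .
    . . . . . . . .
    . . . . . . . .
    . X . . . . . .
    X X . . . . . .
    X X X . . . . .
    X . . . . . . .
    . . . . . . . .
    . . . . . . . .

Answer: 13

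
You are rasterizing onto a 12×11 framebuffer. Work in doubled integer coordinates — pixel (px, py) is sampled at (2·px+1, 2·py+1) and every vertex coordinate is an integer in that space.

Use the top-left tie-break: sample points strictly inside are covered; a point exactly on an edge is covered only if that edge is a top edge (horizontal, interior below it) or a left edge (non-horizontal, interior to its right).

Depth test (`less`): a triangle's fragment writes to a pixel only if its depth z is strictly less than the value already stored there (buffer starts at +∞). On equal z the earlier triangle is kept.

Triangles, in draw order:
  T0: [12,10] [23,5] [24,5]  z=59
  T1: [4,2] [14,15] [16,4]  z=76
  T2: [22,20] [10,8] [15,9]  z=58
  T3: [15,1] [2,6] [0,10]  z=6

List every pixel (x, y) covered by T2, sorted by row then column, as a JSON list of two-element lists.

T0:
  2·area = 5
  edge (12, 10)→(23, 5): d=(11,-5) top-left  bias=+0
  edge (23, 5)→(24, 5): d=(1,0) top-left  bias=+0
  edge (24, 5)→(12, 10): d=(-12,5) right/bottom  bias=-1
    (0,2)@(1, 5): e=[-110,0,115] → .  [on edge]
    (1,2)@(3, 5): e=[-100,0,105] → .  [on edge]
    (2,2)@(5, 5): e=[-90,0,95] → .  [on edge]
    (3,2)@(7, 5): e=[-80,0,85] → .  [on edge]
    (4,2)@(9, 5): e=[-70,0,75] → .  [on edge]
    (5,2)@(11, 5): e=[-60,0,65] → .  [on edge]
    (6,2)@(13, 5): e=[-50,0,55] → .  [on edge]
    (7,2)@(15, 5): e=[-40,0,45] → .  [on edge]
    (8,2)@(17, 5): e=[-30,0,35] → .  [on edge]
    (9,2)@(19, 5): e=[-20,0,25] → .  [on edge]
    (10,2)@(21, 5): e=[-10,0,15] → .  [on edge]
    (11,2)@(23, 5): e=[0,0,5] → X  [on edge]
    (0,7)@(1, 15): e=[0,10,-5] → .  [on edge]
  covered (2 px):
    . . . . . . . . . . . .
    . . . . . . . . . . . .
    . . . . . . . . . . . X
    . . . . . . . . . X . .
    . . . . . . . . . . . .
    . . . . . . . . . . . .
    . . . . . . . . . . . .
    . . . . . . . . . . . .
    . . . . . . . . . . . .
    . . . . . . . . . . . .
    . . . . . . . . . . . .
T1:
  2·area = 136  (B↔C swapped to make it positive)
  edge (4, 2)→(16, 4): d=(12,2) right/bottom  bias=-1
  edge (16, 4)→(14, 15): d=(-2,11) right/bottom  bias=-1
  edge (14, 15)→(4, 2): d=(-10,-13) top-left  bias=+0
    (2,1)@(5, 3): e=[10,123,3] → X
    (3,1)@(7, 3): e=[6,101,29] → X
    (4,1)@(9, 3): e=[2,79,55] → X
    (5,1)@(11, 3): e=[-2,57,81] → .
    (2,2)@(5, 5): e=[34,119,-17] → .
    (3,2)@(7, 5): e=[30,97,9] → X
    (5,2)@(11, 5): e=[22,53,61] → X
    (6,2)@(13, 5): e=[18,31,87] → X
    (7,2)@(15, 5): e=[14,9,113] → X
    (8,2)@(17, 5): e=[10,-13,139] → .
    (3,3)@(7, 7): e=[54,93,-11] → .
    (4,3)@(9, 7): e=[50,71,15] → X
  covered (18 px):
    . . . . . . . . . . . .
    . . X X X . . . . . . .
    . . . X X X X X . . . .
    . . . . X X X X . . . .
    . . . . . X X X . . . .
    . . . . . X X . . . . .
    . . . . . . X . . . . .
    . . . . . . . . . . . .
    . . . . . . . . . . . .
    . . . . . . . . . . . .
    . . . . . . . . . . . .
T2:
  2·area = 48
  edge (22, 20)→(10, 8): d=(-12,-12) top-left  bias=+0
  edge (10, 8)→(15, 9): d=(5,1) right/bottom  bias=-1
  edge (15, 9)→(22, 20): d=(7,11) right/bottom  bias=-1
    (1,0)@(3, 1): e=[0,-28,76] → .  [on edge]
    (2,1)@(5, 3): e=[0,-20,68] → .  [on edge]
    (3,2)@(7, 5): e=[0,-12,60] → .  [on edge]
    (2,3)@(5, 7): e=[-48,0,96] → .  [on edge]
    (4,3)@(9, 7): e=[0,-4,52] → .  [on edge]
    (5,4)@(11, 9): e=[0,4,44] → X  [on edge]
    (6,4)@(13, 9): e=[24,2,22] → X
    (7,4)@(15, 9): e=[48,0,0] → .  [on edge]
    (5,5)@(11, 11): e=[-24,14,58] → .
    (6,5)@(13, 11): e=[0,12,36] → X  [on edge]
    (7,5)@(15, 11): e=[24,10,14] → X
    (8,5)@(17, 11): e=[48,8,-8] → .
    (7,6)@(15, 13): e=[0,20,28] → X  [on edge]
    (8,7)@(17, 15): e=[0,28,20] → X  [on edge]
    (9,8)@(19, 17): e=[0,36,12] → X  [on edge]
    (10,9)@(21, 19): e=[0,44,4] → X  [on edge]
    (11,10)@(23, 21): e=[0,52,-4] → .  [on edge]
  covered (9 px):
    . . . . . . . . . . . .
    . . . . . . . . . . . .
    . . . . . . . . . . . .
    . . . . . . . . . . . .
    . . . . . X X . . . . .
    . . . . . . X X . . . .
    . . . . . . . X X . . .
    . . . . . . . . X . . .
    . . . . . . . . . X . .
    . . . . . . . . . . X .
    . . . . . . . . . . . .
T3:
  2·area = 42  (B↔C swapped to make it positive)
  edge (15, 1)→(0, 10): d=(-15,9) right/bottom  bias=-1
  edge (0, 10)→(2, 6): d=(2,-4) top-left  bias=+0
  edge (2, 6)→(15, 1): d=(13,-5) top-left  bias=+0
    (7,0)@(15, 1): e=[0,42,0] → .  [on edge]
    (5,1)@(11, 3): e=[6,30,6] → X
    (6,1)@(13, 3): e=[-12,38,16] → .
    (2,2)@(5, 5): e=[30,10,2] → X
    (3,2)@(7, 5): e=[12,18,12] → X
    (4,2)@(9, 5): e=[-6,26,22] → .
    (5,2)@(11, 5): e=[-24,34,32] → .
    (1,3)@(3, 7): e=[18,6,18] → X
    (2,3)@(5, 7): e=[0,14,28] → .  [on edge]
    (3,3)@(7, 7): e=[-18,22,38] → .
    (0,4)@(1, 9): e=[6,2,34] → X
    (1,4)@(3, 9): e=[-12,10,44] → .
  covered (5 px):
    . . . . . . . . . . . .
    . . . . . X . . . . . .
    . . X X . . . . . . . .
    . X . . . . . . . . . .
    X . . . . . . . . . . .
    . . . . . . . . . . . .
    . . . . . . . . . . . .
    . . . . . . . . . . . .
    . . . . . . . . . . . .
    . . . . . . . . . . . .
    . . . . . . . . . . . .

Answer: [[5,4],[6,4],[6,5],[7,5],[7,6],[8,6],[8,7],[9,8],[10,9]]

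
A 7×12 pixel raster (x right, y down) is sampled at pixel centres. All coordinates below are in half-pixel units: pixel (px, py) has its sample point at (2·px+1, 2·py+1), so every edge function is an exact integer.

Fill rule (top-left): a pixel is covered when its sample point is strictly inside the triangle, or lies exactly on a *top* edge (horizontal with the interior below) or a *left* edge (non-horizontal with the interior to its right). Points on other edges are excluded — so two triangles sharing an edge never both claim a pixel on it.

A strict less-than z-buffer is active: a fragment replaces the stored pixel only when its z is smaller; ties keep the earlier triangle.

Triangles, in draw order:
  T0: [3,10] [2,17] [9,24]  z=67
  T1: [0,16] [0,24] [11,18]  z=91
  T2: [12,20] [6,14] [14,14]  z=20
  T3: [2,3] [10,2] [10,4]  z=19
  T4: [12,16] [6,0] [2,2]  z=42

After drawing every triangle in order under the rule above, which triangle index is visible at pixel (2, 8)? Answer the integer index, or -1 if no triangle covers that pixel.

T0:
  2·area = 56  (B↔C swapped to make it positive)
  edge (3, 10)→(9, 24): d=(6,14) right/bottom  bias=-1
  edge (9, 24)→(2, 17): d=(-7,-7) top-left  bias=+0
  edge (2, 17)→(3, 10): d=(1,-7) top-left  bias=+0
    (1,5)@(3, 11): e=[6,49,1] → #
    (2,5)@(5, 11): e=[-22,63,15] → ·
    (1,6)@(3, 13): e=[18,35,3] → #
    (2,6)@(5, 13): e=[-10,49,17] → ·
    (1,7)@(3, 15): e=[30,21,5] → #
    (2,7)@(5, 15): e=[2,35,19] → #
    (3,7)@(7, 15): e=[-26,49,33] → ·
    (1,8)@(3, 17): e=[42,7,7] → #
    (3,8)@(7, 17): e=[-14,35,35] → ·
    (1,9)@(3, 19): e=[54,-7,9] → ·
    (2,9)@(5, 19): e=[26,7,23] → #
    (3,9)@(7, 19): e=[-2,21,37] → ·
  covered (8 px):
    · · · · · · ·
    · · · · · · ·
    · · · · · · ·
    · · · · · · ·
    · · · · · · ·
    · # · · · · ·
    · # · · · · ·
    · # # · · · ·
    · # # · · · ·
    · · # · · · ·
    · · · # · · ·
    · · · · · · ·
T1:
  2·area = 88  (B↔C swapped to make it positive)
  edge (0, 16)→(11, 18): d=(11,2) right/bottom  bias=-1
  edge (11, 18)→(0, 24): d=(-11,6) right/bottom  bias=-1
  edge (0, 24)→(0, 16): d=(0,-8) top-left  bias=+0
    (0,8)@(1, 17): e=[9,71,8] → #
    (1,8)@(3, 17): e=[5,59,24] → #
    (2,8)@(5, 17): e=[1,47,40] → #
    (3,8)@(7, 17): e=[-3,35,56] → ·
    (0,9)@(1, 19): e=[31,49,8] → #
    (3,9)@(7, 19): e=[19,13,56] → #
    (4,9)@(9, 19): e=[15,1,72] → #
    (5,9)@(11, 19): e=[11,-11,88] → ·
    (0,10)@(1, 21): e=[53,27,8] → #
    (3,10)@(7, 21): e=[41,-9,56] → ·
    (4,10)@(9, 21): e=[37,-21,72] → ·
    (0,11)@(1, 23): e=[75,5,8] → #
  covered (12 px):
    · · · · · · ·
    · · · · · · ·
    · · · · · · ·
    · · · · · · ·
    · · · · · · ·
    · · · · · · ·
    · · · · · · ·
    · · · · · · ·
    # # # · · · ·
    # # # # # · ·
    # # # · · · ·
    # · · · · · ·
T2:
  2·area = 48
  edge (12, 20)→(6, 14): d=(-6,-6) top-left  bias=+0
  edge (6, 14)→(14, 14): d=(8,0) top-left  bias=+0
  edge (14, 14)→(12, 20): d=(-2,6) right/bottom  bias=-1
    (0,4)@(1, 9): e=[0,-40,88] → ·  [on edge]
    (1,5)@(3, 11): e=[0,-24,72] → ·  [on edge]
    (2,6)@(5, 13): e=[0,-8,56] → ·  [on edge]
    (3,7)@(7, 15): e=[0,8,40] → #  [on edge]
    (4,7)@(9, 15): e=[12,8,28] → #
    (5,7)@(11, 15): e=[24,8,16] → #
    (6,7)@(13, 15): e=[36,8,4] → #
    (3,8)@(7, 17): e=[-12,24,36] → ·
    (4,8)@(9, 17): e=[0,24,24] → #  [on edge]
    (6,8)@(13, 17): e=[24,24,0] → ·  [on edge]
    (4,9)@(9, 19): e=[-12,40,20] → ·
    (5,9)@(11, 19): e=[0,40,8] → #  [on edge]
    (6,10)@(13, 21): e=[0,56,-8] → ·  [on edge]
    (5,11)@(11, 23): e=[-24,72,0] → ·  [on edge]
  covered (7 px):
    · · · · · · ·
    · · · · · · ·
    · · · · · · ·
    · · · · · · ·
    · · · · · · ·
    · · · · · · ·
    · · · · · · ·
    · · · # # # #
    · · · · # # ·
    · · · · · # ·
    · · · · · · ·
    · · · · · · ·
T3:
  2·area = 16
  edge (2, 3)→(10, 2): d=(8,-1) top-left  bias=+0
  edge (10, 2)→(10, 4): d=(0,2) right/bottom  bias=-1
  edge (10, 4)→(2, 3): d=(-8,-1) top-left  bias=+0
    (1,1)@(3, 3): e=[1,14,1] → #
    (2,1)@(5, 3): e=[3,10,3] → #
    (3,1)@(7, 3): e=[5,6,5] → #
    (4,1)@(9, 3): e=[7,2,7] → #
    (5,1)@(11, 3): e=[9,-2,9] → ·
    (1,2)@(3, 5): e=[17,14,-15] → ·
    (2,2)@(5, 5): e=[19,10,-13] → ·
    (3,2)@(7, 5): e=[21,6,-11] → ·
    (4,2)@(9, 5): e=[23,2,-9] → ·
  covered (4 px):
    · · · · · · ·
    · # # # # · ·
    · · · · · · ·
    · · · · · · ·
    · · · · · · ·
    · · · · · · ·
    · · · · · · ·
    · · · · · · ·
    · · · · · · ·
    · · · · · · ·
    · · · · · · ·
    · · · · · · ·
T4:
  2·area = 76  (B↔C swapped to make it positive)
  edge (12, 16)→(2, 2): d=(-10,-14) top-left  bias=+0
  edge (2, 2)→(6, 0): d=(4,-2) top-left  bias=+0
  edge (6, 0)→(12, 16): d=(6,16) right/bottom  bias=-1
    (2,0)@(5, 1): e=[52,2,22] → #
    (3,0)@(7, 1): e=[80,6,-10] → ·
    (1,1)@(3, 3): e=[4,6,66] → #
    (3,1)@(7, 3): e=[60,14,2] → #
    (4,1)@(9, 3): e=[88,18,-30] → ·
    (1,2)@(3, 5): e=[-16,14,78] → ·
    (2,2)@(5, 5): e=[12,18,46] → #
    (4,2)@(9, 5): e=[68,26,-18] → ·
    (2,3)@(5, 7): e=[-8,26,58] → ·
    (3,3)@(7, 7): e=[20,30,26] → #
    (4,3)@(9, 7): e=[48,34,-6] → ·
    (3,4)@(7, 9): e=[0,38,38] → #  [on edge]
  covered (10 px):
    · · # · · · ·
    · # # # · · ·
    · · # # · · ·
    · · · # · · ·
    · · · # # · ·
    · · · · # · ·
    · · · · · · ·
    · · · · · · ·
    · · · · · · ·
    · · · · · · ·
    · · · · · · ·
    · · · · · · ·

Z-buffer (winner per pixel, '.' = empty):
  . . 4 . . . .
  . 3 3 3 3 . .
  . . 4 4 . . .
  . . . 4 . . .
  . . . 4 4 . .
  . 0 . . 4 . .
  . 0 . . . . .
  . 0 0 2 2 2 2
  1 0 0 . 2 2 .
  1 1 0 1 1 2 .
  1 1 1 0 . . .
  1 . . . . . .

Answer: 0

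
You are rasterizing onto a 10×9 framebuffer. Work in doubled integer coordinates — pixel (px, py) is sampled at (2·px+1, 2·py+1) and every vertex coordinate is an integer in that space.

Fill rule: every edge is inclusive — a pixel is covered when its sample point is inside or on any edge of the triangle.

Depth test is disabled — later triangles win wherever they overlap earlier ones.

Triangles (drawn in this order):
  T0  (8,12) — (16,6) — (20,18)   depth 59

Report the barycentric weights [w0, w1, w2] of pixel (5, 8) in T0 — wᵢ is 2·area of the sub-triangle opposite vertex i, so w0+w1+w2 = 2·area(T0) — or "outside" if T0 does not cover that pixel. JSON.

T0:
  2·area = 120
  edge (8, 12)→(16, 6): d=(8,-6) inclusive
  edge (16, 6)→(20, 18): d=(4,12) inclusive
  edge (20, 18)→(8, 12): d=(-12,-6) inclusive
    (7,1)@(15, 3): e=[-30,0,150] → ·  [on edge]
    (7,3)@(15, 7): e=[2,16,102] → █
    (8,3)@(17, 7): e=[14,-8,114] → ·
    (6,4)@(13, 9): e=[6,48,66] → █
    (8,4)@(17, 9): e=[30,0,90] → █  [on edge]
    (9,4)@(19, 9): e=[42,-24,102] → ·
    (5,5)@(11, 11): e=[10,80,30] → █
    (9,5)@(19, 11): e=[58,-16,78] → ·
    (5,6)@(11, 13): e=[26,88,6] → █
    (9,6)@(19, 13): e=[74,-8,54] → ·
    (5,7)@(11, 15): e=[42,96,-18] → ·
    (6,7)@(13, 15): e=[54,72,-6] → ·
    (9,7)@(19, 15): e=[90,0,30] → █  [on edge]
  covered (16 px):
    · · · · · · · · · ·
    · · · · · · · · · ·
    · · · · · · · · · ·
    · · · · · · · █ · ·
    · · · · · · █ █ █ ·
    · · · · · █ █ █ █ ·
    · · · · · █ █ █ █ ·
    · · · · · · · █ █ █
    · · · · · · · · · █

Result: "outside"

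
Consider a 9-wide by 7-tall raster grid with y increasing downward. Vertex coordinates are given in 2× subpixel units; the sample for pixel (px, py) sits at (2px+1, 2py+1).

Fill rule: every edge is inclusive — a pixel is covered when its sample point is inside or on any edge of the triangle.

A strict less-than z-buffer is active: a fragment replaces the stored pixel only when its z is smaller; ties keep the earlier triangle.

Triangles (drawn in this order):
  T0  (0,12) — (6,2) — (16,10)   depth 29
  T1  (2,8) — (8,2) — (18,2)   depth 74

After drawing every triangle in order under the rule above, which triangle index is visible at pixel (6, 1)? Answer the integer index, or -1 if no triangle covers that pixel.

T0:
  2·area = 148
  edge (0, 12)→(6, 2): d=(6,-10) inclusive
  edge (6, 2)→(16, 10): d=(10,8) inclusive
  edge (16, 10)→(0, 12): d=(-16,2) inclusive
    (3,1)@(7, 3): e=[16,2,130] → #
    (4,1)@(9, 3): e=[36,-14,126] → ·
    (2,2)@(5, 5): e=[8,38,102] → #
    (4,2)@(9, 5): e=[48,6,94] → #
    (5,2)@(11, 5): e=[68,-10,90] → ·
    (1,3)@(3, 7): e=[0,74,74] → #  [on edge]
    (5,3)@(11, 7): e=[80,10,58] → #
    (6,3)@(13, 7): e=[100,-6,54] → ·
    (1,4)@(3, 9): e=[12,94,42] → #
    (6,4)@(13, 9): e=[112,14,22] → #
    (7,4)@(15, 9): e=[132,-2,18] → ·
    (0,5)@(1, 11): e=[4,130,14] → #
  covered (19 px):
    · · · · · · · · ·
    · · · # · · · · ·
    · · # # # · · · ·
    · # # # # # · · ·
    · # # # # # # · ·
    # # # # · · · · ·
    · · · · · · · · ·
T1:
  2·area = 60
  edge (2, 8)→(8, 2): d=(6,-6) inclusive
  edge (8, 2)→(18, 2): d=(10,0) inclusive
  edge (18, 2)→(2, 8): d=(-16,6) inclusive
    (4,0)@(9, 1): e=[0,-10,70] → ·  [on edge]
    (3,1)@(7, 3): e=[0,10,50] → #  [on edge]
    (4,1)@(9, 3): e=[12,10,38] → #
    (5,1)@(11, 3): e=[24,10,26] → #
    (6,1)@(13, 3): e=[36,10,14] → #
    (7,1)@(15, 3): e=[48,10,2] → #
    (8,1)@(17, 3): e=[60,10,-10] → ·
    (2,2)@(5, 5): e=[0,30,30] → #  [on edge]
    (5,2)@(11, 5): e=[36,30,-6] → ·
    (6,2)@(13, 5): e=[48,30,-18] → ·
    (7,2)@(15, 5): e=[60,30,-30] → ·
    (1,3)@(3, 7): e=[0,50,10] → #  [on edge]
    (0,4)@(1, 9): e=[0,70,-10] → ·  [on edge]
  covered (9 px):
    · · · · · · · · ·
    · · · # # # # # ·
    · · # # # · · · ·
    · # · · · · · · ·
    · · · · · · · · ·
    · · · · · · · · ·
    · · · · · · · · ·

Z-buffer (winner per pixel, '.' = empty):
  . . . . . . . . .
  . . . 0 1 1 1 1 .
  . . 0 0 0 . . . .
  . 0 0 0 0 0 . . .
  . 0 0 0 0 0 0 . .
  0 0 0 0 . . . . .
  . . . . . . . . .

Result: 1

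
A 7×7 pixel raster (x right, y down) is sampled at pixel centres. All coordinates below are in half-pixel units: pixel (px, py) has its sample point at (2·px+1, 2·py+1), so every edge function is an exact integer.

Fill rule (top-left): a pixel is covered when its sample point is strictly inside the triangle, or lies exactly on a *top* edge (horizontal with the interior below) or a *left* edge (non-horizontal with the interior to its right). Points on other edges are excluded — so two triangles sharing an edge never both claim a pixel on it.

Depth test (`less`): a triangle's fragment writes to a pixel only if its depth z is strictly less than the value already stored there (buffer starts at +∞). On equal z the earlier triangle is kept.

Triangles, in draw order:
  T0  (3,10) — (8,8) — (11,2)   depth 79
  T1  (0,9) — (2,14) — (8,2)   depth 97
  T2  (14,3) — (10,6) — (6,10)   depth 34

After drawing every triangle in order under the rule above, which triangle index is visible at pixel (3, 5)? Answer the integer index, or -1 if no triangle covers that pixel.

T0:
  2·area = 24  (B↔C swapped to make it positive)
  edge (3, 10)→(11, 2): d=(8,-8) top-left  bias=+0
  edge (11, 2)→(8, 8): d=(-3,6) right/bottom  bias=-1
  edge (8, 8)→(3, 10): d=(-5,2) right/bottom  bias=-1
    (4,2)@(9, 5): e=[8,3,13] → X
    (5,2)@(11, 5): e=[24,-9,9] → .
    (3,3)@(7, 7): e=[8,9,7] → X
    (4,3)@(9, 7): e=[24,-3,3] → .
    (2,4)@(5, 9): e=[8,15,1] → X
    (3,4)@(7, 9): e=[24,3,-3] → .
    (2,5)@(5, 11): e=[24,9,-9] → .
  covered (3 px):
    . . . . . . .
    . . . . . . .
    . . . . X . .
    . . . X . . .
    . . X . . . .
    . . . . . . .
    . . . . . . .
T1:
  2·area = 54  (B↔C swapped to make it positive)
  edge (0, 9)→(8, 2): d=(8,-7) top-left  bias=+0
  edge (8, 2)→(2, 14): d=(-6,12) right/bottom  bias=-1
  edge (2, 14)→(0, 9): d=(-2,-5) top-left  bias=+0
    (3,1)@(7, 3): e=[1,6,47] → X
    (4,1)@(9, 3): e=[15,-18,57] → .
    (2,2)@(5, 5): e=[3,18,33] → X
    (3,2)@(7, 5): e=[17,-6,43] → .
    (1,3)@(3, 7): e=[5,30,19] → X
    (3,3)@(7, 7): e=[33,-18,39] → .
    (0,4)@(1, 9): e=[7,42,5] → X
    (2,4)@(5, 9): e=[35,-6,25] → .
    (0,5)@(1, 11): e=[23,30,1] → X
    (2,5)@(5, 11): e=[51,-18,21] → .
    (0,6)@(1, 13): e=[39,18,-3] → .
    (1,6)@(3, 13): e=[53,-6,7] → .
  covered (8 px):
    . . . . . . .
    . . . X . . .
    . . X . . . .
    . X X . . . .
    X X . . . . .
    X X . . . . .
    . . . . . . .
T2:
  2·area = 4  (B↔C swapped to make it positive)
  edge (14, 3)→(6, 10): d=(-8,7) right/bottom  bias=-1
  edge (6, 10)→(10, 6): d=(4,-4) top-left  bias=+0
  edge (10, 6)→(14, 3): d=(4,-3) top-left  bias=+0
    (6,1)@(13, 3): e=[7,0,-3] → .  [on edge]
    (5,2)@(11, 5): e=[5,0,-1] → .  [on edge]
    (4,3)@(9, 7): e=[3,0,1] → X  [on edge]
    (5,3)@(11, 7): e=[-11,8,7] → .
    (3,4)@(7, 9): e=[1,0,3] → X  [on edge]
    (4,4)@(9, 9): e=[-13,8,9] → .
    (2,5)@(5, 11): e=[-1,0,5] → .  [on edge]
    (3,5)@(7, 11): e=[-15,8,11] → .
    (1,6)@(3, 13): e=[-3,0,7] → .  [on edge]
  covered (2 px):
    . . . . . . .
    . . . . . . .
    . . . . . . .
    . . . . X . .
    . . . X . . .
    . . . . . . .
    . . . . . . .

Z-buffer (winner per pixel, '.' = empty):
  . . . . . . .
  . . . 1 . . .
  . . 1 . 0 . .
  . 1 1 0 2 . .
  1 1 0 2 . . .
  1 1 . . . . .
  . . . . . . .

Answer: -1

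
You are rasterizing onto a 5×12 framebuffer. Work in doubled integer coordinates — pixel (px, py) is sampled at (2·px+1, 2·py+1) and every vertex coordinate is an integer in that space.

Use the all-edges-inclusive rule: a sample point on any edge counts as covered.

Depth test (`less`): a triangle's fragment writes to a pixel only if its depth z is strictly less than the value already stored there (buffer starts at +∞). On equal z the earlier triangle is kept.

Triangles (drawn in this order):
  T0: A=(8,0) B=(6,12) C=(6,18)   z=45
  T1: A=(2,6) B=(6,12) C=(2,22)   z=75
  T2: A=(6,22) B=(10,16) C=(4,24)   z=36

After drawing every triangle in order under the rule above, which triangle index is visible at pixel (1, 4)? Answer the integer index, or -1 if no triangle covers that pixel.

T0:
  2·area = 12  (B↔C swapped to make it positive)
  edge (8, 0)→(6, 18): d=(-2,18) inclusive
  edge (6, 18)→(6, 12): d=(0,-6) inclusive
  edge (6, 12)→(8, 0): d=(2,-12) inclusive
    (3,3)@(7, 7): e=[4,6,2] → #
    (4,3)@(9, 7): e=[-32,18,26] → ·
    (3,4)@(7, 9): e=[0,6,6] → #  [on edge]
    (4,4)@(9, 9): e=[-36,18,30] → ·
    (3,5)@(7, 11): e=[-4,6,10] → ·
  covered (2 px):
    · · · · ·
    · · · · ·
    · · · · ·
    · · · # ·
    · · · # ·
    · · · · ·
    · · · · ·
    · · · · ·
    · · · · ·
    · · · · ·
    · · · · ·
    · · · · ·
T1:
  2·area = 64
  edge (2, 6)→(6, 12): d=(4,6) inclusive
  edge (6, 12)→(2, 22): d=(-4,10) inclusive
  edge (2, 22)→(2, 6): d=(0,-16) inclusive
    (1,4)@(3, 9): e=[6,42,16] → #
    (2,4)@(5, 9): e=[-6,22,48] → ·
    (1,5)@(3, 11): e=[14,34,16] → #
    (2,5)@(5, 11): e=[2,14,48] → #
    (3,5)@(7, 11): e=[-10,-6,80] → ·
    (1,6)@(3, 13): e=[22,26,16] → #
    (3,6)@(7, 13): e=[-2,-14,80] → ·
    (1,7)@(3, 15): e=[30,18,16] → #
    (2,7)@(5, 15): e=[18,-2,48] → ·
    (1,8)@(3, 17): e=[38,10,16] → #
    (2,8)@(5, 17): e=[26,-10,48] → ·
    (1,9)@(3, 19): e=[46,2,16] → #
  covered (8 px):
    · · · · ·
    · · · · ·
    · · · · ·
    · · · · ·
    · # · · ·
    · # # · ·
    · # # · ·
    · # · · ·
    · # · · ·
    · # · · ·
    · · · · ·
    · · · · ·
T2:
  2·area = 4  (B↔C swapped to make it positive)
  edge (6, 22)→(4, 24): d=(-2,2) inclusive
  edge (4, 24)→(10, 16): d=(6,-8) inclusive
  edge (10, 16)→(6, 22): d=(-4,6) inclusive
    (4,9)@(9, 19): e=[0,10,-6] → ·  [on edge]
    (3,10)@(7, 21): e=[0,6,-2] → ·  [on edge]
    (2,11)@(5, 23): e=[0,2,2] → #  [on edge]
    (3,11)@(7, 23): e=[-4,18,-10] → ·
  covered (1 px):
    · · · · ·
    · · · · ·
    · · · · ·
    · · · · ·
    · · · · ·
    · · · · ·
    · · · · ·
    · · · · ·
    · · · · ·
    · · · · ·
    · · · · ·
    · · # · ·

Z-buffer (winner per pixel, '.' = empty):
  . . . . .
  . . . . .
  . . . . .
  . . . 0 .
  . 1 . 0 .
  . 1 1 . .
  . 1 1 . .
  . 1 . . .
  . 1 . . .
  . 1 . . .
  . . . . .
  . . 2 . .

Answer: 1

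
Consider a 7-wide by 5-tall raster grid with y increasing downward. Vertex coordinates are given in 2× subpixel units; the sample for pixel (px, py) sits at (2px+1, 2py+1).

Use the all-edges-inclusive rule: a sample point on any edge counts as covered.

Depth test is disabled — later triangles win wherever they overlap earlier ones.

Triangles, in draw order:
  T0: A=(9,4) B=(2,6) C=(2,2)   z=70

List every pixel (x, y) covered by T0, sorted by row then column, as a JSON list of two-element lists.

T0:
  2·area = 28
  edge (9, 4)→(2, 6): d=(-7,2) inclusive
  edge (2, 6)→(2, 2): d=(0,-4) inclusive
  edge (2, 2)→(9, 4): d=(7,2) inclusive
    (1,1)@(3, 3): e=[19,4,5] → █
    (2,1)@(5, 3): e=[15,12,1] → █
    (3,1)@(7, 3): e=[11,20,-3] → ·
    (1,2)@(3, 5): e=[5,4,19] → █
    (3,2)@(7, 5): e=[-3,20,11] → ·
    (1,3)@(3, 7): e=[-9,4,33] → ·
    (2,3)@(5, 7): e=[-13,12,29] → ·
  covered (4 px):
    · · · · · · ·
    · █ █ · · · ·
    · █ █ · · · ·
    · · · · · · ·
    · · · · · · ·

Answer: [[1,1],[2,1],[1,2],[2,2]]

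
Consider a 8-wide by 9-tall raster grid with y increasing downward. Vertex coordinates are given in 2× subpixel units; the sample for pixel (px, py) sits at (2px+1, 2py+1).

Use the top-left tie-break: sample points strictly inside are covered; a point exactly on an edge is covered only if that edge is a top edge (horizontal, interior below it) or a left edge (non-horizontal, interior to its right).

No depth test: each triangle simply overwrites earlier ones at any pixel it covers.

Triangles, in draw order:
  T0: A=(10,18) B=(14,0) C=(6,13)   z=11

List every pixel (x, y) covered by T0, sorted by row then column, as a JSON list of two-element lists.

T0:
  2·area = 92  (B↔C swapped to make it positive)
  edge (10, 18)→(6, 13): d=(-4,-5) top-left  bias=+0
  edge (6, 13)→(14, 0): d=(8,-13) top-left  bias=+0
  edge (14, 0)→(10, 18): d=(-4,18) right/bottom  bias=-1
    (6,1)@(13, 3): e=[75,11,6] → X
    (7,1)@(15, 3): e=[85,37,-30] → .
    (5,2)@(11, 5): e=[57,1,34] → X
    (6,2)@(13, 5): e=[67,27,-2] → .
    (5,3)@(11, 7): e=[49,17,26] → X
    (6,3)@(13, 7): e=[59,43,-10] → .
    (4,4)@(9, 9): e=[31,7,54] → X
    (6,4)@(13, 9): e=[51,59,-18] → .
    (4,5)@(9, 11): e=[23,23,46] → X
    (6,5)@(13, 11): e=[43,75,-26] → .
    (3,6)@(7, 13): e=[5,13,74] → X
    (6,6)@(13, 13): e=[35,91,-34] → .
  covered (11 px):
    . . . . . . . .
    . . . . . . X .
    . . . . . X . .
    . . . . . X . .
    . . . . X X . .
    . . . . X X . .
    . . . X X X . .
    . . . . X . . .
    . . . . . . . .

Answer: [[6,1],[5,2],[5,3],[4,4],[5,4],[4,5],[5,5],[3,6],[4,6],[5,6],[4,7]]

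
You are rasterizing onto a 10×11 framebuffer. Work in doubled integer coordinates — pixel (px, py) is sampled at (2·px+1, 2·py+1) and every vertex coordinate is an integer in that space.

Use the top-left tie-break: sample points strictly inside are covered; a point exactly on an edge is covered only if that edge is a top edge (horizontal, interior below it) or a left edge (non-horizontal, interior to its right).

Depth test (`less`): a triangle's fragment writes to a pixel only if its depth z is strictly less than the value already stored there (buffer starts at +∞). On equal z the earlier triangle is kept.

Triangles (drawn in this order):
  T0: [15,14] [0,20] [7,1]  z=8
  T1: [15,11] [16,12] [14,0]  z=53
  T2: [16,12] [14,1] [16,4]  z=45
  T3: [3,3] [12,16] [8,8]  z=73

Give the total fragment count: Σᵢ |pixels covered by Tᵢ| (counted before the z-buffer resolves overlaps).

T0:
  2·area = 243
  edge (15, 14)→(0, 20): d=(-15,6) right/bottom  bias=-1
  edge (0, 20)→(7, 1): d=(7,-19) top-left  bias=+0
  edge (7, 1)→(15, 14): d=(8,13) right/bottom  bias=-1
    (3,0)@(7, 1): e=[243,0,0] → ·  [on edge]
    (3,1)@(7, 3): e=[213,14,16] → █
    (4,1)@(9, 3): e=[201,52,-10] → ·
    (3,2)@(7, 5): e=[183,28,32] → █
    (4,2)@(9, 5): e=[171,66,6] → █
    (5,2)@(11, 5): e=[159,104,-20] → ·
    (2,3)@(5, 7): e=[165,4,74] → █
    (5,3)@(11, 7): e=[129,118,-4] → ·
    (2,4)@(5, 9): e=[135,18,90] → █
    (5,4)@(11, 9): e=[99,132,12] → █
    (6,4)@(13, 9): e=[87,170,-14] → ·
    (2,5)@(5, 11): e=[105,32,106] → █
  covered (30 px):
    · · · · · · · · · ·
    · · · █ · · · · · ·
    · · · █ █ · · · · ·
    · · █ █ █ · · · · ·
    · · █ █ █ █ · · · ·
    · · █ █ █ █ █ · · ·
    · █ █ █ █ █ █ · · ·
    · █ █ █ █ █ · · · ·
    · █ █ █ · · · · · ·
    █ · · · · · · · · ·
    · · · · · · · · · ·
T1:
  2·area = 10  (B↔C swapped to make it positive)
  edge (15, 11)→(14, 0): d=(-1,-11) top-left  bias=+0
  edge (14, 0)→(16, 12): d=(2,12) right/bottom  bias=-1
  edge (16, 12)→(15, 11): d=(-1,-1) top-left  bias=+0
    (2,0)@(5, 1): e=[-100,110,0] → ·  [on edge]
    (3,1)@(7, 3): e=[-80,90,0] → ·  [on edge]
    (4,2)@(9, 5): e=[-60,70,0] → ·  [on edge]
    (5,3)@(11, 7): e=[-40,50,0] → ·  [on edge]
    (7,3)@(15, 7): e=[4,2,4] → █
    (8,3)@(17, 7): e=[26,-22,6] → ·
    (6,4)@(13, 9): e=[-20,30,0] → ·  [on edge]
    (7,4)@(15, 9): e=[2,6,2] → █
    (8,4)@(17, 9): e=[24,-18,4] → ·
    (7,5)@(15, 11): e=[0,10,0] → █  [on edge]
    (8,5)@(17, 11): e=[22,-14,2] → ·
    (7,6)@(15, 13): e=[-2,14,-2] → ·
    (8,6)@(17, 13): e=[20,-10,0] → ·  [on edge]
    (9,7)@(19, 15): e=[40,-30,0] → ·  [on edge]
  covered (3 px):
    · · · · · · · · · ·
    · · · · · · · · · ·
    · · · · · · · · · ·
    · · · · · · · █ · ·
    · · · · · · · █ · ·
    · · · · · · · █ · ·
    · · · · · · · · · ·
    · · · · · · · · · ·
    · · · · · · · · · ·
    · · · · · · · · · ·
    · · · · · · · · · ·
T2:
  2·area = 16
  edge (16, 12)→(14, 1): d=(-2,-11) top-left  bias=+0
  edge (14, 1)→(16, 4): d=(2,3) right/bottom  bias=-1
  edge (16, 4)→(16, 12): d=(0,8) right/bottom  bias=-1
    (7,1)@(15, 3): e=[7,1,8] → █
    (8,1)@(17, 3): e=[29,-5,-8] → ·
    (7,2)@(15, 5): e=[3,5,8] → █
    (8,2)@(17, 5): e=[25,-1,-8] → ·
    (7,3)@(15, 7): e=[-1,9,8] → ·
  covered (2 px):
    · · · · · · · · · ·
    · · · · · · · █ · ·
    · · · · · · · █ · ·
    · · · · · · · · · ·
    · · · · · · · · · ·
    · · · · · · · · · ·
    · · · · · · · · · ·
    · · · · · · · · · ·
    · · · · · · · · · ·
    · · · · · · · · · ·
    · · · · · · · · · ·
T3:
  2·area = 20  (B↔C swapped to make it positive)
  edge (3, 3)→(8, 8): d=(5,5) right/bottom  bias=-1
  edge (8, 8)→(12, 16): d=(4,8) right/bottom  bias=-1
  edge (12, 16)→(3, 3): d=(-9,-13) top-left  bias=+0
    (0,0)@(1, 1): e=[0,28,-8] → ·  [on edge]
    (1,1)@(3, 3): e=[0,20,0] → ·  [on edge]
    (2,2)@(5, 5): e=[0,12,8] → ·  [on edge]
    (3,3)@(7, 7): e=[0,4,16] → ·  [on edge]
    (4,4)@(9, 9): e=[0,-4,24] → ·  [on edge]
    (4,5)@(9, 11): e=[10,4,6] → █
    (5,5)@(11, 11): e=[0,-12,32] → ·  [on edge]
    (4,6)@(9, 13): e=[20,12,-12] → ·
    (6,6)@(13, 13): e=[0,-20,40] → ·  [on edge]
    (7,7)@(15, 15): e=[0,-28,48] → ·  [on edge]
    (8,8)@(17, 17): e=[0,-36,56] → ·  [on edge]
    (9,9)@(19, 19): e=[0,-44,64] → ·  [on edge]
  covered (1 px):
    · · · · · · · · · ·
    · · · · · · · · · ·
    · · · · · · · · · ·
    · · · · · · · · · ·
    · · · · · · · · · ·
    · · · · █ · · · · ·
    · · · · · · · · · ·
    · · · · · · · · · ·
    · · · · · · · · · ·
    · · · · · · · · · ·
    · · · · · · · · · ·

Result: 36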